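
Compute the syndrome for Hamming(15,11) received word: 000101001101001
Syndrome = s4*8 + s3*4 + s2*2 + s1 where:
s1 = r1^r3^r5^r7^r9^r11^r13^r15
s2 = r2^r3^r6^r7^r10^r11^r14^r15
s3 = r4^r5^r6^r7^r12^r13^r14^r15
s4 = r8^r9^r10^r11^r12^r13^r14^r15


s1=0, s2=1, s3=0, s4=0

Syndrome = 2 (error at position 2)


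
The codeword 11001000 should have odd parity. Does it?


Number of 1s: 3

Yes, parity is correct (3 ones)


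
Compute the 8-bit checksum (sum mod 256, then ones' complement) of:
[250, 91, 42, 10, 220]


Sum = 613 mod 256 = 101
Complement = 154

154


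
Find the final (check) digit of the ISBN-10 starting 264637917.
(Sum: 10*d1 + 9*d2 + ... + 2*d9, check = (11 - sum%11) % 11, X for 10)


Weighted sum: 254
254 mod 11 = 1

Check digit: X


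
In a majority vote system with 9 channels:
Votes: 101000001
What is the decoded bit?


Ones: 3 out of 9
Threshold: 5

0 (3/9 voted 1)


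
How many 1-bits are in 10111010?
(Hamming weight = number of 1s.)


Counting 1s in 10111010

5


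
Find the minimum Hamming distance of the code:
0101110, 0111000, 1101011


Comparing all pairs, minimum distance: 3
Can detect 2 errors, correct 1 errors

3


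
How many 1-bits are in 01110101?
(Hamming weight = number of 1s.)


Counting 1s in 01110101

5


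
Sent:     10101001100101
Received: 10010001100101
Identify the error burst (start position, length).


XOR: 00111000000000

Burst at position 2, length 3


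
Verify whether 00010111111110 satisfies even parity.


Number of 1s: 9

No, parity error (9 ones)


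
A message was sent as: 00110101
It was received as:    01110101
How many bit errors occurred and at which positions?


XOR: 01000000

1 error(s) at position(s): 1


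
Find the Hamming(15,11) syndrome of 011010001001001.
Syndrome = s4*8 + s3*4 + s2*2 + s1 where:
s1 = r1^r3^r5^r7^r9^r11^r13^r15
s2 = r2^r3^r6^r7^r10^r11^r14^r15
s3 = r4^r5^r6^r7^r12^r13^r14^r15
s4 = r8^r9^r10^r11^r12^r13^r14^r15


s1=0, s2=1, s3=1, s4=1

Syndrome = 14 (error at position 14)


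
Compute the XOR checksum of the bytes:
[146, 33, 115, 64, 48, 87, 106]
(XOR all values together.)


XOR chain: 146 ^ 33 ^ 115 ^ 64 ^ 48 ^ 87 ^ 106 = 141

141


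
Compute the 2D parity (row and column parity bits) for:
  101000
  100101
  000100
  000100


Row parities: 0111
Column parities: 001101

Row P: 0111, Col P: 001101, Corner: 1


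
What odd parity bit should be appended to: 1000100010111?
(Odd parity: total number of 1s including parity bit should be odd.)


Number of 1s in data: 6
Parity bit: 1

1


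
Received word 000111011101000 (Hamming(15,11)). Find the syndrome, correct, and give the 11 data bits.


Syndrome = 0: no error detected

Data: 01101101000 (no errors)


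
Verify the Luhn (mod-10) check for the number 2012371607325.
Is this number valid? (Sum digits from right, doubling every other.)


Luhn sum = 36
36 mod 10 = 6

Invalid (Luhn sum mod 10 = 6)


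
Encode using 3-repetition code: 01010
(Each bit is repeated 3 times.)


Each bit -> 3 copies

000111000111000


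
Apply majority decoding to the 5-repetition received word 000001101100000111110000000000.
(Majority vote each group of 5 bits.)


Groups: 00000, 11011, 00000, 11111, 00000, 00000
Majority votes: 010100

010100


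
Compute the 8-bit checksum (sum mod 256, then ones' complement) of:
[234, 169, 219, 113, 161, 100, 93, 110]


Sum = 1199 mod 256 = 175
Complement = 80

80


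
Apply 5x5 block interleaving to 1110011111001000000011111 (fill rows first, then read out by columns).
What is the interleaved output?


Matrix:
  11100
  11111
  00100
  00000
  11111
Read columns: 1100111001111010100101001

1100111001111010100101001


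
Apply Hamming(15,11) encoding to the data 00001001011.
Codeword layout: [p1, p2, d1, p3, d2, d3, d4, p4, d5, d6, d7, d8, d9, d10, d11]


Parity bits: p1=0, p2=0, p3=1, p4=0

000100001001011


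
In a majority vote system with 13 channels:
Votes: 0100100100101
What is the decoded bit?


Ones: 5 out of 13
Threshold: 7

0 (5/13 voted 1)


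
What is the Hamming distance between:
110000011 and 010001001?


XOR: 100001010
Count of 1s: 3

3


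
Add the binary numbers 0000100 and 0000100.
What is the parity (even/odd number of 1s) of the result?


0000100 = 4
0000100 = 4
Sum = 8 = 1000
1s count = 1

odd parity (1 ones in 1000)


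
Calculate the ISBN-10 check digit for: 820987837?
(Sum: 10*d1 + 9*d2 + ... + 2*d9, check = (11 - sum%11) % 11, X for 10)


Weighted sum: 299
299 mod 11 = 2

Check digit: 9


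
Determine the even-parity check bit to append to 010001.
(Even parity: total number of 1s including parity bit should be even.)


Number of 1s in data: 2
Parity bit: 0

0


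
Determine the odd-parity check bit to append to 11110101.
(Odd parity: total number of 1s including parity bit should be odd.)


Number of 1s in data: 6
Parity bit: 1

1


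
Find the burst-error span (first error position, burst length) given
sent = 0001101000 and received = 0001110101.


XOR: 0000011101

Burst at position 5, length 5


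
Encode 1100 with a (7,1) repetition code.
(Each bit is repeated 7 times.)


Each bit -> 7 copies

1111111111111100000000000000


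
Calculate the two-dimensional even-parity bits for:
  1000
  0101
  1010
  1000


Row parities: 1001
Column parities: 1111

Row P: 1001, Col P: 1111, Corner: 0


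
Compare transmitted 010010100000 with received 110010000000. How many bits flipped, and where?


XOR: 100000100000

2 error(s) at position(s): 0, 6


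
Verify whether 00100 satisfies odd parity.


Number of 1s: 1

Yes, parity is correct (1 ones)


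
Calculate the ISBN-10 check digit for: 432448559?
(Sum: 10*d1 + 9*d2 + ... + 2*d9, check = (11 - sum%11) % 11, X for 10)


Weighted sum: 228
228 mod 11 = 8

Check digit: 3


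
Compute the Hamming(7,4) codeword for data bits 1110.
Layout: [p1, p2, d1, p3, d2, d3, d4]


Parity bits: p1=0, p2=0, p3=0

0010110


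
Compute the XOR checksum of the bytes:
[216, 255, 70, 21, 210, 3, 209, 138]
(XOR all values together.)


XOR chain: 216 ^ 255 ^ 70 ^ 21 ^ 210 ^ 3 ^ 209 ^ 138 = 254

254


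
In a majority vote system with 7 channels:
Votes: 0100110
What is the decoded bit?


Ones: 3 out of 7
Threshold: 4

0 (3/7 voted 1)


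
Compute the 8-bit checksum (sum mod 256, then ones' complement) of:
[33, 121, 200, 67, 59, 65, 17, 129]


Sum = 691 mod 256 = 179
Complement = 76

76


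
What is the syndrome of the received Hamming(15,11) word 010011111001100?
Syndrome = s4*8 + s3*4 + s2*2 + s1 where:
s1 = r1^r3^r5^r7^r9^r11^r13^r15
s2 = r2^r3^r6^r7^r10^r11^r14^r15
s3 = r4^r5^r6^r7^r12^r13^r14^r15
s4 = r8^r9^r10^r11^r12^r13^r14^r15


s1=0, s2=1, s3=1, s4=0

Syndrome = 6 (error at position 6)


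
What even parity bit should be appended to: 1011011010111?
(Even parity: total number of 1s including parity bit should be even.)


Number of 1s in data: 9
Parity bit: 1

1


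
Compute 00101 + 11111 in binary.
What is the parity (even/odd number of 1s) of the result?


00101 = 5
11111 = 31
Sum = 36 = 100100
1s count = 2

even parity (2 ones in 100100)


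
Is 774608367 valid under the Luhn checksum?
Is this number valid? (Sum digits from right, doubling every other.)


Luhn sum = 39
39 mod 10 = 9

Invalid (Luhn sum mod 10 = 9)


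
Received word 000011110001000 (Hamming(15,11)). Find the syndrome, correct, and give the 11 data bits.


Syndrome = 0: no error detected

Data: 01110001000 (no errors)


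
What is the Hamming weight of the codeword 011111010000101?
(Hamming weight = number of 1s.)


Counting 1s in 011111010000101

8


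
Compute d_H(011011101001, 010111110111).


XOR: 001100011110
Count of 1s: 6

6


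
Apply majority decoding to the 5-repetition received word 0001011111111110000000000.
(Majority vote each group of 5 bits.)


Groups: 00010, 11111, 11111, 00000, 00000
Majority votes: 01100

01100


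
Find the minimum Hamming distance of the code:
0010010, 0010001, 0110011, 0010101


Comparing all pairs, minimum distance: 1
Can detect 0 errors, correct 0 errors

1


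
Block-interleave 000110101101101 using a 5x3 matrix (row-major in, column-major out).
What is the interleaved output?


Matrix:
  000
  110
  101
  101
  101
Read columns: 011110100000111

011110100000111


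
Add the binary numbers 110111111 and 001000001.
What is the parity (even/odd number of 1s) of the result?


110111111 = 447
001000001 = 65
Sum = 512 = 1000000000
1s count = 1

odd parity (1 ones in 1000000000)


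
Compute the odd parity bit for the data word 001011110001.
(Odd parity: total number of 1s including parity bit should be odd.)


Number of 1s in data: 6
Parity bit: 1

1


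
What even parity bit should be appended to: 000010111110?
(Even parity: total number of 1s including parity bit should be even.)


Number of 1s in data: 6
Parity bit: 0

0


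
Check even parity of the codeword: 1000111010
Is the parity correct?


Number of 1s: 5

No, parity error (5 ones)


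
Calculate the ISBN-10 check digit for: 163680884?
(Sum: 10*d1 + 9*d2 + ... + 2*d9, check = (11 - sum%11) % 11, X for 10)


Weighted sum: 242
242 mod 11 = 0

Check digit: 0


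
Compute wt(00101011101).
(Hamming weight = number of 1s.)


Counting 1s in 00101011101

6


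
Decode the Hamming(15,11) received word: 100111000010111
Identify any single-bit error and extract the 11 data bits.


Syndrome = 1: error at position 1

Data: 01100010111 (corrected bit 1)


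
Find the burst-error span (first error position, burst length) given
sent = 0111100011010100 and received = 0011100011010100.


XOR: 0100000000000000

Burst at position 1, length 1


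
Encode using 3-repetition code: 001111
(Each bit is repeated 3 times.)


Each bit -> 3 copies

000000111111111111


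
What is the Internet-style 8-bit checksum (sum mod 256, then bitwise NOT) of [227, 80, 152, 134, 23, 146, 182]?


Sum = 944 mod 256 = 176
Complement = 79

79


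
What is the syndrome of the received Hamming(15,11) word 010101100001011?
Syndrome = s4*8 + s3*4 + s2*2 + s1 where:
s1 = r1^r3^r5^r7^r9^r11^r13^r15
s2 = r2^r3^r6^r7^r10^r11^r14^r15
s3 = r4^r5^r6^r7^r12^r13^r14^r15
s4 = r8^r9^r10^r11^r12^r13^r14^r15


s1=0, s2=1, s3=0, s4=1

Syndrome = 10 (error at position 10)


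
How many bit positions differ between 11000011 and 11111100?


XOR: 00111111
Count of 1s: 6

6


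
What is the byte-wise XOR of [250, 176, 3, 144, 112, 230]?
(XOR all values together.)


XOR chain: 250 ^ 176 ^ 3 ^ 144 ^ 112 ^ 230 = 79

79


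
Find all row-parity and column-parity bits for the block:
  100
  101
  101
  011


Row parities: 1000
Column parities: 111

Row P: 1000, Col P: 111, Corner: 1


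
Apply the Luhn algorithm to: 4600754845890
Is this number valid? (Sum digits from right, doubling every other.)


Luhn sum = 48
48 mod 10 = 8

Invalid (Luhn sum mod 10 = 8)


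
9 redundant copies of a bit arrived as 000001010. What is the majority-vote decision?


Ones: 2 out of 9
Threshold: 5

0 (2/9 voted 1)


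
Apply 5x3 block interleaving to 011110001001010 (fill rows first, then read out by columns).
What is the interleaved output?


Matrix:
  011
  110
  001
  001
  010
Read columns: 010001100110110

010001100110110


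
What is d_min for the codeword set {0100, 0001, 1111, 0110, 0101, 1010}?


Comparing all pairs, minimum distance: 1
Can detect 0 errors, correct 0 errors

1


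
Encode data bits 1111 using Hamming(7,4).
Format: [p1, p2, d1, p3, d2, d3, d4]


Parity bits: p1=1, p2=1, p3=1

1111111


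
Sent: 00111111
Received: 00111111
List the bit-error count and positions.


XOR: 00000000

0 errors (received matches sent)


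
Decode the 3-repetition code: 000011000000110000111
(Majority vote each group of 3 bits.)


Groups: 000, 011, 000, 000, 110, 000, 111
Majority votes: 0100101

0100101


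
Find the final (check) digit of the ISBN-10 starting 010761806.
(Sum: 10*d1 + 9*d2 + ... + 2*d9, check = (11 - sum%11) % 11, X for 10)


Weighted sum: 143
143 mod 11 = 0

Check digit: 0


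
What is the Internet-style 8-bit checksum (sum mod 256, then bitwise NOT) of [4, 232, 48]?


Sum = 284 mod 256 = 28
Complement = 227

227


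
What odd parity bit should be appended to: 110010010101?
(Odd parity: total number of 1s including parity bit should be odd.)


Number of 1s in data: 6
Parity bit: 1

1


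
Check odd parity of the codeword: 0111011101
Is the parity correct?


Number of 1s: 7

Yes, parity is correct (7 ones)


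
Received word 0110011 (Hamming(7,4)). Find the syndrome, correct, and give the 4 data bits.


Syndrome = 0: no error detected

Data: 1011 (no errors)


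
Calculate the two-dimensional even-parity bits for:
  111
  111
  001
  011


Row parities: 1110
Column parities: 010

Row P: 1110, Col P: 010, Corner: 1


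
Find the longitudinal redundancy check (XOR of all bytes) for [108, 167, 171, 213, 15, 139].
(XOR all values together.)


XOR chain: 108 ^ 167 ^ 171 ^ 213 ^ 15 ^ 139 = 49

49


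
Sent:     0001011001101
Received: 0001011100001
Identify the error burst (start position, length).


XOR: 0000000101100

Burst at position 7, length 4


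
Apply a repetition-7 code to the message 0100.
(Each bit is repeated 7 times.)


Each bit -> 7 copies

0000000111111100000000000000


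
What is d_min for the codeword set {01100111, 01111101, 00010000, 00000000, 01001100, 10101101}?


Comparing all pairs, minimum distance: 1
Can detect 0 errors, correct 0 errors

1


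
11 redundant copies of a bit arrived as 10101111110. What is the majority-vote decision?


Ones: 8 out of 11
Threshold: 6

1 (8/11 voted 1)


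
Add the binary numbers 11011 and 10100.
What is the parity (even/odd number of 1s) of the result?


11011 = 27
10100 = 20
Sum = 47 = 101111
1s count = 5

odd parity (5 ones in 101111)


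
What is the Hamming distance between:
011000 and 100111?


XOR: 111111
Count of 1s: 6

6


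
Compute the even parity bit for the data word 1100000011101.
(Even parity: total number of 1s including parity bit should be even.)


Number of 1s in data: 6
Parity bit: 0

0


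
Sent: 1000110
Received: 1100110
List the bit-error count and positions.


XOR: 0100000

1 error(s) at position(s): 1


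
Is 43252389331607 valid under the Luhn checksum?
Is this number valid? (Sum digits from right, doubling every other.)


Luhn sum = 67
67 mod 10 = 7

Invalid (Luhn sum mod 10 = 7)


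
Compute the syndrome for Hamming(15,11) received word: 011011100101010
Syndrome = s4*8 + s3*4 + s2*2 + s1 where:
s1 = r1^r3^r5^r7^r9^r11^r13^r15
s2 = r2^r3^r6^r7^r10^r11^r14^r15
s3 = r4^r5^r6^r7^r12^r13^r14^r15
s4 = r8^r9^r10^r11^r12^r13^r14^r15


s1=1, s2=0, s3=1, s4=1

Syndrome = 13 (error at position 13)


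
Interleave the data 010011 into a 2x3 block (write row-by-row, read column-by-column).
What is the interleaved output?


Matrix:
  010
  011
Read columns: 001101

001101


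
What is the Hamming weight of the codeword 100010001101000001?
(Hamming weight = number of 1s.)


Counting 1s in 100010001101000001

6


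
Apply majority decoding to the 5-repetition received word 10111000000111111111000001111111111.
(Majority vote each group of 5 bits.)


Groups: 10111, 00000, 01111, 11111, 00000, 11111, 11111
Majority votes: 1011011

1011011


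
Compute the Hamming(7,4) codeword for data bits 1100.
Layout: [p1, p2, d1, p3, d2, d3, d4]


Parity bits: p1=0, p2=1, p3=1

0111100


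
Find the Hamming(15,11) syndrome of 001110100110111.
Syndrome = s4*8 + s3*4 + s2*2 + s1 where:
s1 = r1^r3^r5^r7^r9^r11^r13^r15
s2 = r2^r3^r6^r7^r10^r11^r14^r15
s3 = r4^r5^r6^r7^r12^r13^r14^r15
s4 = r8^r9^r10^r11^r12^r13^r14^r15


s1=0, s2=0, s3=0, s4=1

Syndrome = 8 (error at position 8)


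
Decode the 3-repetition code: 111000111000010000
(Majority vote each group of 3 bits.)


Groups: 111, 000, 111, 000, 010, 000
Majority votes: 101000

101000


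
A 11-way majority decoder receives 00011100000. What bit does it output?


Ones: 3 out of 11
Threshold: 6

0 (3/11 voted 1)


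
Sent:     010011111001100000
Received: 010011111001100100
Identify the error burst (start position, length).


XOR: 000000000000000100

Burst at position 15, length 1


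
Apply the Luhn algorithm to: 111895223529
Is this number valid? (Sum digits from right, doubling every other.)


Luhn sum = 57
57 mod 10 = 7

Invalid (Luhn sum mod 10 = 7)


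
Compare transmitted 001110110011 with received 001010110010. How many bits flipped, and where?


XOR: 000100000001

2 error(s) at position(s): 3, 11


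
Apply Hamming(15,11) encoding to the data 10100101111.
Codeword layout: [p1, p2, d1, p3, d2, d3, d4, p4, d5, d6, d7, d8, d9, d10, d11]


Parity bits: p1=1, p2=1, p3=1, p4=1

111101010101111


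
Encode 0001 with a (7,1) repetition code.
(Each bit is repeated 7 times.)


Each bit -> 7 copies

0000000000000000000001111111


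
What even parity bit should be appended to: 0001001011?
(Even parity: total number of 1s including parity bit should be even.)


Number of 1s in data: 4
Parity bit: 0

0


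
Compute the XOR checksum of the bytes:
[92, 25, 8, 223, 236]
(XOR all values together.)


XOR chain: 92 ^ 25 ^ 8 ^ 223 ^ 236 = 126

126


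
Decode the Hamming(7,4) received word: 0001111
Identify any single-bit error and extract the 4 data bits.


Syndrome = 0: no error detected

Data: 0111 (no errors)


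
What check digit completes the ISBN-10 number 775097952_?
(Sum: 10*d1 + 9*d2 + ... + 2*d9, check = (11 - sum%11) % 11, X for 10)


Weighted sum: 317
317 mod 11 = 9

Check digit: 2


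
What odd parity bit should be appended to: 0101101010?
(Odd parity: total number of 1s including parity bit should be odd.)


Number of 1s in data: 5
Parity bit: 0

0


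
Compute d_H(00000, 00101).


XOR: 00101
Count of 1s: 2

2


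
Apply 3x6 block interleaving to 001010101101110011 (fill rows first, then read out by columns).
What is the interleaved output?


Matrix:
  001010
  101101
  110011
Read columns: 011001110010101011

011001110010101011


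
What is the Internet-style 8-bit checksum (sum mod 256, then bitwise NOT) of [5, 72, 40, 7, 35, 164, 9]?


Sum = 332 mod 256 = 76
Complement = 179

179


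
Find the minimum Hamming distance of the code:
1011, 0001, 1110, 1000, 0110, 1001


Comparing all pairs, minimum distance: 1
Can detect 0 errors, correct 0 errors

1


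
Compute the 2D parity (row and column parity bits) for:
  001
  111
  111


Row parities: 111
Column parities: 001

Row P: 111, Col P: 001, Corner: 1


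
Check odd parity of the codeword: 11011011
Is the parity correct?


Number of 1s: 6

No, parity error (6 ones)


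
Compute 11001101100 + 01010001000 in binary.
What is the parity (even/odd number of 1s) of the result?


11001101100 = 1644
01010001000 = 648
Sum = 2292 = 100011110100
1s count = 6

even parity (6 ones in 100011110100)


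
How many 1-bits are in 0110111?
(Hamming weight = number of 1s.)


Counting 1s in 0110111

5


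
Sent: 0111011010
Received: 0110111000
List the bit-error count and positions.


XOR: 0001100010

3 error(s) at position(s): 3, 4, 8


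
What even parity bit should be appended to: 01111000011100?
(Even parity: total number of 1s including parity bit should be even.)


Number of 1s in data: 7
Parity bit: 1

1


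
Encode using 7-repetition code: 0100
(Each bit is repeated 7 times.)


Each bit -> 7 copies

0000000111111100000000000000


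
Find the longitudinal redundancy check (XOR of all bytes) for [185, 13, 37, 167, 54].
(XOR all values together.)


XOR chain: 185 ^ 13 ^ 37 ^ 167 ^ 54 = 0

0


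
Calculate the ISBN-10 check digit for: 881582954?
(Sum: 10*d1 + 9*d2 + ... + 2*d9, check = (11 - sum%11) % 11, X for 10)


Weighted sum: 312
312 mod 11 = 4

Check digit: 7


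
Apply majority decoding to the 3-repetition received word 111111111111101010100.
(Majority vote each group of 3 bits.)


Groups: 111, 111, 111, 111, 101, 010, 100
Majority votes: 1111100

1111100


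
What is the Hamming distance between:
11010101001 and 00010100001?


XOR: 11000001000
Count of 1s: 3

3


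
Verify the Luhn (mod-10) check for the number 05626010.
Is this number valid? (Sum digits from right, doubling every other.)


Luhn sum = 15
15 mod 10 = 5

Invalid (Luhn sum mod 10 = 5)


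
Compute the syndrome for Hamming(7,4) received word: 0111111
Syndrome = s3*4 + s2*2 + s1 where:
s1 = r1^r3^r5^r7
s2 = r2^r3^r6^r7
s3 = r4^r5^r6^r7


s1=1, s2=0, s3=0

Syndrome = 1 (error at position 1)


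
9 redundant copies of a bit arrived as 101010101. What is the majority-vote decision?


Ones: 5 out of 9
Threshold: 5

1 (5/9 voted 1)


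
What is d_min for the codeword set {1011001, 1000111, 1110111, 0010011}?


Comparing all pairs, minimum distance: 2
Can detect 1 errors, correct 0 errors

2


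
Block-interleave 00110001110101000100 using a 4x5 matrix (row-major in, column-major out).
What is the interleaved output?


Matrix:
  00110
  00111
  01010
  00100
Read columns: 00000010110111100100

00000010110111100100


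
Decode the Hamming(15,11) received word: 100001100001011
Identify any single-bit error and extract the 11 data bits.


Syndrome = 13: error at position 13

Data: 00110001111 (corrected bit 13)


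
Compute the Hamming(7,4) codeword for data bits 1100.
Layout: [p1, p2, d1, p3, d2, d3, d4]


Parity bits: p1=0, p2=1, p3=1

0111100


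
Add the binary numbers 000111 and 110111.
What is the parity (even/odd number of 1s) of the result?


000111 = 7
110111 = 55
Sum = 62 = 111110
1s count = 5

odd parity (5 ones in 111110)


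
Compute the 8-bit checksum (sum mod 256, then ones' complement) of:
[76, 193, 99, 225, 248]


Sum = 841 mod 256 = 73
Complement = 182

182


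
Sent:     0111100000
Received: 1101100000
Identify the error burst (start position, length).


XOR: 1010000000

Burst at position 0, length 3


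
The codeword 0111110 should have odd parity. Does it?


Number of 1s: 5

Yes, parity is correct (5 ones)


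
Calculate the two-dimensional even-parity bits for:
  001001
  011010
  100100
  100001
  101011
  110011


Row parities: 010000
Column parities: 001110

Row P: 010000, Col P: 001110, Corner: 1


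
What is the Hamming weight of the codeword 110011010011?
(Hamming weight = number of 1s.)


Counting 1s in 110011010011

7


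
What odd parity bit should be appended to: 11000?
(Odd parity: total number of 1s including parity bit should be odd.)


Number of 1s in data: 2
Parity bit: 1

1


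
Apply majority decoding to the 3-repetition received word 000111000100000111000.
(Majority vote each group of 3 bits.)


Groups: 000, 111, 000, 100, 000, 111, 000
Majority votes: 0100010

0100010


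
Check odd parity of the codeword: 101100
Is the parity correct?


Number of 1s: 3

Yes, parity is correct (3 ones)


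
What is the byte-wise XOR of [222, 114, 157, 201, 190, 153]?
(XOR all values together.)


XOR chain: 222 ^ 114 ^ 157 ^ 201 ^ 190 ^ 153 = 223

223


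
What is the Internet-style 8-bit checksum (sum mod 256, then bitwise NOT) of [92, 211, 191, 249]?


Sum = 743 mod 256 = 231
Complement = 24

24


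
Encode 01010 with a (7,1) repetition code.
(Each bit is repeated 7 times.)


Each bit -> 7 copies

00000001111111000000011111110000000


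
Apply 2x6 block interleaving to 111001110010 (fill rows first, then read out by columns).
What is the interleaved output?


Matrix:
  111001
  110010
Read columns: 111110000110

111110000110


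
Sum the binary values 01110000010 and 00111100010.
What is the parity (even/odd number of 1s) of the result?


01110000010 = 898
00111100010 = 482
Sum = 1380 = 10101100100
1s count = 5

odd parity (5 ones in 10101100100)


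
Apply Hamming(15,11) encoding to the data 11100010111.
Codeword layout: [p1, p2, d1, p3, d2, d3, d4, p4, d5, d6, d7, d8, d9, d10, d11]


Parity bits: p1=1, p2=1, p3=1, p4=0

111111000010111


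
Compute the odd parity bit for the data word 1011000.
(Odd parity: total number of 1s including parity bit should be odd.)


Number of 1s in data: 3
Parity bit: 0

0


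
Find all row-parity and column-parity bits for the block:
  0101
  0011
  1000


Row parities: 001
Column parities: 1110

Row P: 001, Col P: 1110, Corner: 1


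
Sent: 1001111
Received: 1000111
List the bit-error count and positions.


XOR: 0001000

1 error(s) at position(s): 3


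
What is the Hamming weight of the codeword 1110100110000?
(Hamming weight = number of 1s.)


Counting 1s in 1110100110000

6


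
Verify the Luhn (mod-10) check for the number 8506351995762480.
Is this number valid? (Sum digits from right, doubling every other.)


Luhn sum = 80
80 mod 10 = 0

Valid (Luhn sum mod 10 = 0)


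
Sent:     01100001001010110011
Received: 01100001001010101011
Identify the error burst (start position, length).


XOR: 00000000000000011000

Burst at position 15, length 2


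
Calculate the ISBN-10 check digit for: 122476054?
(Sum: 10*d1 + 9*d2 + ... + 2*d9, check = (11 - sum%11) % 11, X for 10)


Weighted sum: 167
167 mod 11 = 2

Check digit: 9


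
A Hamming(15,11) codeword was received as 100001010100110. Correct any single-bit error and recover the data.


Syndrome = 6: error at position 6

Data: 00000100110 (corrected bit 6)


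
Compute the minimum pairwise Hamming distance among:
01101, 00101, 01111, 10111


Comparing all pairs, minimum distance: 1
Can detect 0 errors, correct 0 errors

1


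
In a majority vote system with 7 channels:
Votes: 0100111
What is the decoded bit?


Ones: 4 out of 7
Threshold: 4

1 (4/7 voted 1)


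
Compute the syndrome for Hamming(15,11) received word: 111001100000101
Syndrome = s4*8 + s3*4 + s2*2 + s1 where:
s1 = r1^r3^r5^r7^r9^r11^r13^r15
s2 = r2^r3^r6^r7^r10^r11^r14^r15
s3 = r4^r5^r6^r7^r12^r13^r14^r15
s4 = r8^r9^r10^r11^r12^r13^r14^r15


s1=1, s2=1, s3=0, s4=0

Syndrome = 3 (error at position 3)


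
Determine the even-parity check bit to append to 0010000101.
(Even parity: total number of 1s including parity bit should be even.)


Number of 1s in data: 3
Parity bit: 1

1


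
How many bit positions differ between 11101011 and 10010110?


XOR: 01111101
Count of 1s: 6

6


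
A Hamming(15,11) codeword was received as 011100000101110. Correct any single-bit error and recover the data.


Syndrome = 0: no error detected

Data: 10000101110 (no errors)


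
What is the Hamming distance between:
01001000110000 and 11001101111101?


XOR: 10000101001101
Count of 1s: 6

6


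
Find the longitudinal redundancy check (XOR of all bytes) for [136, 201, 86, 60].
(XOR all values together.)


XOR chain: 136 ^ 201 ^ 86 ^ 60 = 43

43


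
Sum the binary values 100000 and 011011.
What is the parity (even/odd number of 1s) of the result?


100000 = 32
011011 = 27
Sum = 59 = 111011
1s count = 5

odd parity (5 ones in 111011)


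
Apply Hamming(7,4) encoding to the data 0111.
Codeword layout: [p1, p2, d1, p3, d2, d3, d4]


Parity bits: p1=0, p2=0, p3=1

0001111


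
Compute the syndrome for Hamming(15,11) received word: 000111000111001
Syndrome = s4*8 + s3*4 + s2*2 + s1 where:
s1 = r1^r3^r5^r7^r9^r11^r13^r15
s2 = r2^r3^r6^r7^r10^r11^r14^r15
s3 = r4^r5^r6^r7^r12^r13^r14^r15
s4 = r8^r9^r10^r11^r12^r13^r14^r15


s1=1, s2=0, s3=1, s4=0

Syndrome = 5 (error at position 5)


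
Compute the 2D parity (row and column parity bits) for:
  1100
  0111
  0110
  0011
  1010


Row parities: 01000
Column parities: 0100

Row P: 01000, Col P: 0100, Corner: 1


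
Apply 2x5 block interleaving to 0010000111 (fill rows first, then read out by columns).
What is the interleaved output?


Matrix:
  00100
  00111
Read columns: 0000110101

0000110101


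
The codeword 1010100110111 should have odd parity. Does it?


Number of 1s: 8

No, parity error (8 ones)


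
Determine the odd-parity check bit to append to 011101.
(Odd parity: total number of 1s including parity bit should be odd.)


Number of 1s in data: 4
Parity bit: 1

1


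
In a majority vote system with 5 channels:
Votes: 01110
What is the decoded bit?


Ones: 3 out of 5
Threshold: 3

1 (3/5 voted 1)


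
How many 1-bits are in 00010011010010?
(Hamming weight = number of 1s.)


Counting 1s in 00010011010010

5


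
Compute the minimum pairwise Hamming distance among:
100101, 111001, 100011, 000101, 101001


Comparing all pairs, minimum distance: 1
Can detect 0 errors, correct 0 errors

1


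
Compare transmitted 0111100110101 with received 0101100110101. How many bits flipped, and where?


XOR: 0010000000000

1 error(s) at position(s): 2


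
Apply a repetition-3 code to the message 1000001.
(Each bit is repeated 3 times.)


Each bit -> 3 copies

111000000000000000111


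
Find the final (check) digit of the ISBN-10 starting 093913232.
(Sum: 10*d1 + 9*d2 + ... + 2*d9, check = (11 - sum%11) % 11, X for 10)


Weighted sum: 210
210 mod 11 = 1

Check digit: X


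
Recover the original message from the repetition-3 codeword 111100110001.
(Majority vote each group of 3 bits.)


Groups: 111, 100, 110, 001
Majority votes: 1010

1010


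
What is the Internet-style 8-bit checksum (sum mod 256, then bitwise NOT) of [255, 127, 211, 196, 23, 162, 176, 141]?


Sum = 1291 mod 256 = 11
Complement = 244

244


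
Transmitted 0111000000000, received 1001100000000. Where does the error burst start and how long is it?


XOR: 1110100000000

Burst at position 0, length 5


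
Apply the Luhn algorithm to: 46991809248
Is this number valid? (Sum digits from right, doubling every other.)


Luhn sum = 60
60 mod 10 = 0

Valid (Luhn sum mod 10 = 0)


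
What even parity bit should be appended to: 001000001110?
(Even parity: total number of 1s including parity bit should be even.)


Number of 1s in data: 4
Parity bit: 0

0


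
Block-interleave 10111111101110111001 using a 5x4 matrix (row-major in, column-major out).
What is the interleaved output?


Matrix:
  1011
  1111
  1011
  1011
  1001
Read columns: 11111010001111011111

11111010001111011111


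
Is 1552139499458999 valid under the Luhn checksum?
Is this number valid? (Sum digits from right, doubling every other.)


Luhn sum = 93
93 mod 10 = 3

Invalid (Luhn sum mod 10 = 3)


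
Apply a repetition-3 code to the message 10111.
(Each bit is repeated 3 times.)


Each bit -> 3 copies

111000111111111


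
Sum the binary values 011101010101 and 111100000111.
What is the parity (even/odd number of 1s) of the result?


011101010101 = 1877
111100000111 = 3847
Sum = 5724 = 1011001011100
1s count = 7

odd parity (7 ones in 1011001011100)


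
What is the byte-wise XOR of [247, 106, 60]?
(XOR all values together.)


XOR chain: 247 ^ 106 ^ 60 = 161

161


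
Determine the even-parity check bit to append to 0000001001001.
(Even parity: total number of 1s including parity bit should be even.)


Number of 1s in data: 3
Parity bit: 1

1


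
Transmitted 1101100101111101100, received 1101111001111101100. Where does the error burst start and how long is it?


XOR: 0000011100000000000

Burst at position 5, length 3


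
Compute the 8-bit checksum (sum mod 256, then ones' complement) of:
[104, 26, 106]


Sum = 236 mod 256 = 236
Complement = 19

19


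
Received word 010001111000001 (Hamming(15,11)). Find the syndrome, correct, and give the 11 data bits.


Syndrome = 13: error at position 13

Data: 00111000101 (corrected bit 13)


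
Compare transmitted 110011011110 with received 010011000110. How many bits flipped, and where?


XOR: 100000011000

3 error(s) at position(s): 0, 7, 8


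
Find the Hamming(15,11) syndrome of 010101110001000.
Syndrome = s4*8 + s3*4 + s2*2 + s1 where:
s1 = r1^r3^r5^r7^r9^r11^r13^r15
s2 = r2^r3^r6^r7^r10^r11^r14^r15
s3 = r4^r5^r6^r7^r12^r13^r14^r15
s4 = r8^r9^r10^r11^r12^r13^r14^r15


s1=1, s2=1, s3=0, s4=0

Syndrome = 3 (error at position 3)


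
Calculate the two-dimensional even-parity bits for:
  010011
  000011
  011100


Row parities: 101
Column parities: 001100

Row P: 101, Col P: 001100, Corner: 0


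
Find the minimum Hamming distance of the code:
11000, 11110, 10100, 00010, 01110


Comparing all pairs, minimum distance: 1
Can detect 0 errors, correct 0 errors

1


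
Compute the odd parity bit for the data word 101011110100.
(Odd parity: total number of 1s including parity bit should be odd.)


Number of 1s in data: 7
Parity bit: 0

0


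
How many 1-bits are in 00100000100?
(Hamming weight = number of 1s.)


Counting 1s in 00100000100

2


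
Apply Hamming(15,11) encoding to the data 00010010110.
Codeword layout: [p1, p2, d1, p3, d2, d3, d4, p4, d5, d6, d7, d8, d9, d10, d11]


Parity bits: p1=1, p2=1, p3=1, p4=1

110100110010110


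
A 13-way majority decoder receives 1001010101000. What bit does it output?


Ones: 5 out of 13
Threshold: 7

0 (5/13 voted 1)


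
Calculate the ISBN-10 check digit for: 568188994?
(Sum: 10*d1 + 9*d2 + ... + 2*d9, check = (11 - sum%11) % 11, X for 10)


Weighted sum: 334
334 mod 11 = 4

Check digit: 7


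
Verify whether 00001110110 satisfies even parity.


Number of 1s: 5

No, parity error (5 ones)


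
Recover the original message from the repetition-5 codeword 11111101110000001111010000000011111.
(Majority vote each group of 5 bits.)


Groups: 11111, 10111, 00000, 01111, 01000, 00000, 11111
Majority votes: 1101001

1101001


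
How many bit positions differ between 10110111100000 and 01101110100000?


XOR: 11011001000000
Count of 1s: 5

5


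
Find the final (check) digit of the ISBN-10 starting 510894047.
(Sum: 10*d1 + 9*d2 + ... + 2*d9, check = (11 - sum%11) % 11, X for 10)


Weighted sum: 215
215 mod 11 = 6

Check digit: 5


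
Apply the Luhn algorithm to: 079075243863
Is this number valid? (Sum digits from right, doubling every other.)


Luhn sum = 54
54 mod 10 = 4

Invalid (Luhn sum mod 10 = 4)


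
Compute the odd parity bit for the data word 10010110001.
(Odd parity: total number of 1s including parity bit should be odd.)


Number of 1s in data: 5
Parity bit: 0

0


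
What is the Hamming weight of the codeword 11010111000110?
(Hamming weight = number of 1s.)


Counting 1s in 11010111000110

8


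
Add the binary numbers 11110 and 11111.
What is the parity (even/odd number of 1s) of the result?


11110 = 30
11111 = 31
Sum = 61 = 111101
1s count = 5

odd parity (5 ones in 111101)


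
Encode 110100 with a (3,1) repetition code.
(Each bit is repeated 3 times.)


Each bit -> 3 copies

111111000111000000


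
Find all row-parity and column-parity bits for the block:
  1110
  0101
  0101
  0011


Row parities: 1000
Column parities: 1101

Row P: 1000, Col P: 1101, Corner: 1


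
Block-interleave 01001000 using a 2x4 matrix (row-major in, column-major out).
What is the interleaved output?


Matrix:
  0100
  1000
Read columns: 01100000

01100000


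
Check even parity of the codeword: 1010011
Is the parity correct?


Number of 1s: 4

Yes, parity is correct (4 ones)


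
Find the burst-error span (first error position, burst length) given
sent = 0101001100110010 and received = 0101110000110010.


XOR: 0000111100000000

Burst at position 4, length 4


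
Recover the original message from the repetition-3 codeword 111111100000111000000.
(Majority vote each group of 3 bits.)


Groups: 111, 111, 100, 000, 111, 000, 000
Majority votes: 1100100

1100100


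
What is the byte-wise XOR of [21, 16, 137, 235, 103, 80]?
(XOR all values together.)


XOR chain: 21 ^ 16 ^ 137 ^ 235 ^ 103 ^ 80 = 80

80


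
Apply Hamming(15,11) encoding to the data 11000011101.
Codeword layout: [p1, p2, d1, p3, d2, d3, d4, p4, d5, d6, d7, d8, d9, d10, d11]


Parity bits: p1=1, p2=1, p3=0, p4=0

111010000011101


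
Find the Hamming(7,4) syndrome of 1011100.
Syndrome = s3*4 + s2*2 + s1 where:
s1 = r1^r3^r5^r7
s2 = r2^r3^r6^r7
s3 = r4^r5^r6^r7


s1=1, s2=1, s3=0

Syndrome = 3 (error at position 3)


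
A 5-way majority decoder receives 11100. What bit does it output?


Ones: 3 out of 5
Threshold: 3

1 (3/5 voted 1)


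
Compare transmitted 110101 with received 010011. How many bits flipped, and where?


XOR: 100110

3 error(s) at position(s): 0, 3, 4


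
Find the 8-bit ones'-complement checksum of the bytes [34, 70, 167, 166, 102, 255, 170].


Sum = 964 mod 256 = 196
Complement = 59

59


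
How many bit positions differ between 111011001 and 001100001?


XOR: 110111000
Count of 1s: 5

5


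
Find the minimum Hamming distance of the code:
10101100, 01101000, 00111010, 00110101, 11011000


Comparing all pairs, minimum distance: 3
Can detect 2 errors, correct 1 errors

3


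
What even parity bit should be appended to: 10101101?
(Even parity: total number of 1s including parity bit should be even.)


Number of 1s in data: 5
Parity bit: 1

1


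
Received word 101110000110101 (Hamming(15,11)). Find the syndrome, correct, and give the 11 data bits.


Syndrome = 0: no error detected

Data: 11000110101 (no errors)


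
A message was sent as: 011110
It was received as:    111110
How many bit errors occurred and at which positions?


XOR: 100000

1 error(s) at position(s): 0


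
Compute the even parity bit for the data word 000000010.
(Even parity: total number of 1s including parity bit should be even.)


Number of 1s in data: 1
Parity bit: 1

1


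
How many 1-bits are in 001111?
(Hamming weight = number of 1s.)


Counting 1s in 001111

4


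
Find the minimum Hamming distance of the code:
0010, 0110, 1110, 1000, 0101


Comparing all pairs, minimum distance: 1
Can detect 0 errors, correct 0 errors

1


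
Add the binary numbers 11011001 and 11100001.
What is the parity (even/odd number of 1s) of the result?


11011001 = 217
11100001 = 225
Sum = 442 = 110111010
1s count = 6

even parity (6 ones in 110111010)


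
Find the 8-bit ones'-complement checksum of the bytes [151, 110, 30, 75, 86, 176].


Sum = 628 mod 256 = 116
Complement = 139

139


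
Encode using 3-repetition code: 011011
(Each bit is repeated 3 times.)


Each bit -> 3 copies

000111111000111111


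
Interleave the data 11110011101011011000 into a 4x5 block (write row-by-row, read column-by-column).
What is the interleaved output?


Matrix:
  11110
  01110
  10110
  11000
Read columns: 10111101111011100000

10111101111011100000


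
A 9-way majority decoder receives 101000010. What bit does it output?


Ones: 3 out of 9
Threshold: 5

0 (3/9 voted 1)


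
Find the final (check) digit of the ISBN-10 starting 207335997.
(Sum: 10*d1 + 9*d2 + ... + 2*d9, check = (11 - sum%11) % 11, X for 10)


Weighted sum: 217
217 mod 11 = 8

Check digit: 3


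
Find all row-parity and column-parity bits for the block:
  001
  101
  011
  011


Row parities: 1000
Column parities: 100

Row P: 1000, Col P: 100, Corner: 1


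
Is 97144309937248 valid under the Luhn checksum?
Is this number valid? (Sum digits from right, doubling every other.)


Luhn sum = 77
77 mod 10 = 7

Invalid (Luhn sum mod 10 = 7)
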